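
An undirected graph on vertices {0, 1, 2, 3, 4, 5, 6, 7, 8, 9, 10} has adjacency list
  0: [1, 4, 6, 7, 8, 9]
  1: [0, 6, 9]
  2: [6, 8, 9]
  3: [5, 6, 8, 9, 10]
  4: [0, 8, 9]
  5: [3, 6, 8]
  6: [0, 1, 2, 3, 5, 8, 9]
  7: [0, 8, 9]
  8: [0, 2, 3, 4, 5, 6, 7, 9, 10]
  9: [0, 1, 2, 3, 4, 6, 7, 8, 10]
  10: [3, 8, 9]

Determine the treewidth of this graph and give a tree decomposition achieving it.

Each bag holds 4 vertices, so the decomposition has width 3, which upper-bounds the treewidth. On the other hand G contains the 4-clique {0, 4, 8, 9}. A clique must lie in a single bag of any decomposition, so no decomposition can have width below 3. Therefore the treewidth is 3.

Treewidth 3.
Bags: B1 = {0, 6, 8, 9}  B2 = {0, 1, 6, 9}  B3 = {0, 7, 8, 9}  B4 = {3, 6, 8, 9}  B5 = {3, 5, 6, 8}  B6 = {3, 8, 9, 10}  B7 = {0, 4, 8, 9}  B8 = {2, 6, 8, 9}
Tree: B1–B2, B1–B3, B1–B4, B4–B5, B4–B6, B3–B7, B1–B8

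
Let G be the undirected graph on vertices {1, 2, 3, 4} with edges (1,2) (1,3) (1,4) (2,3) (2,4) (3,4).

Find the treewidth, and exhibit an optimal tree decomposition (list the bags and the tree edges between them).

With just one bag of size 4, the width is 4 − 1 = 3, so tw(G) ≤ 3. For the lower bound, the 4 vertices {1, 2, 3, 4} are pairwise adjacent, and any tree decomposition puts a clique entirely inside one bag — forcing width ≥ 3. Hence tw(G) = 3 exactly.

Treewidth 3.
One optimal decomposition is:
Bags: B1 = {1, 2, 3, 4}
Tree: (single bag)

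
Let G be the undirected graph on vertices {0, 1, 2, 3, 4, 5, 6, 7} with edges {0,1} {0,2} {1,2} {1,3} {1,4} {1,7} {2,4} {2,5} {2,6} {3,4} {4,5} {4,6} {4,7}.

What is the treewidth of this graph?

2

A width-2 tree decomposition is:
Bags: B1 = {1, 3, 4}  B2 = {1, 2, 4}  B3 = {1, 4, 7}  B4 = {2, 4, 5}  B5 = {0, 1, 2}  B6 = {2, 4, 6}
Tree: B1–B2, B1–B3, B2–B4, B2–B5, B4–B6
Every bag has size at most 3, so the width is 3 − 1 = 2 and tw(G) ≤ 2. Conversely, {0, 1, 2} is a clique of size 3, and the vertices of any clique must share a bag in every tree decomposition; so some bag has ≥ 3 vertices and tw(G) ≥ 2. Therefore the treewidth is 2.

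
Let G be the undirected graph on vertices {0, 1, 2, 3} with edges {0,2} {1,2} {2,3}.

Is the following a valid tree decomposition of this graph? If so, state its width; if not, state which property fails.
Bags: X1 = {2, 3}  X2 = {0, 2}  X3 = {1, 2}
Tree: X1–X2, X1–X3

Yes; width 1.

Vertex coverage: the bags together contain {0, 1, 2, 3}, the full vertex set. Edge coverage: each edge of G has both endpoints in at least one bag. Running intersection: for every vertex, the bags containing it form a connected subtree. All three properties hold, so this is a valid tree decomposition of width max|bag| − 1 = 1, and hence tw(G) ≤ 1.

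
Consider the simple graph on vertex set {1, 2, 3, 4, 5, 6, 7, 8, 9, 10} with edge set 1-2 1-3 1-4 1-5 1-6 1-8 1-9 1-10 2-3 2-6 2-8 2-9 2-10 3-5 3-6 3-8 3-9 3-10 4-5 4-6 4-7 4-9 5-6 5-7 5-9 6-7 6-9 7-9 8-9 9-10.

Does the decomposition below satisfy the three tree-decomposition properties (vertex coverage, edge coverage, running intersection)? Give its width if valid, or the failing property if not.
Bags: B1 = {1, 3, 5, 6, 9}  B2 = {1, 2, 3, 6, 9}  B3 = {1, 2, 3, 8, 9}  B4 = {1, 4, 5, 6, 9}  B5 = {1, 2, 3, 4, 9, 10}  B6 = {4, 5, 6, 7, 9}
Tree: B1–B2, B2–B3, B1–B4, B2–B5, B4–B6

No — bags containing vertex 4 are not connected in the tree.

A tree decomposition must satisfy three properties: every vertex lies in some bag; for every edge, both endpoints lie together in some bag; and for every vertex, the bags containing it form a connected subtree. Here bags containing vertex 4 are not connected in the tree, so the decomposition is invalid.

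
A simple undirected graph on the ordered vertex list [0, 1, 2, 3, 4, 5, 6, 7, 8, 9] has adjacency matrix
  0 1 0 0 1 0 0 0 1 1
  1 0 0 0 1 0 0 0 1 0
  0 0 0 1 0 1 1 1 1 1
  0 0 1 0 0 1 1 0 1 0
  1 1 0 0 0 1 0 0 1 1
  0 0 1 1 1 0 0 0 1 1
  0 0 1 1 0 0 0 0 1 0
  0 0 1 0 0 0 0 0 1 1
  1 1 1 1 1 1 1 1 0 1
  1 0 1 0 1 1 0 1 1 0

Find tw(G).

A width-3 tree decomposition is:
Bags: B1 = {2, 3, 5, 8}  B2 = {2, 5, 8, 9}  B3 = {2, 7, 8, 9}  B4 = {4, 5, 8, 9}  B5 = {2, 3, 6, 8}  B6 = {0, 4, 8, 9}  B7 = {0, 1, 4, 8}
Tree: B1–B2, B2–B3, B2–B4, B1–B5, B4–B6, B6–B7
The largest bag has 4 vertices, giving width 3; this decomposition certifies tw(G) ≤ 3. Conversely, {0, 4, 8, 9} is a clique of size 4, and the vertices of any clique must share a bag in every tree decomposition; so some bag has ≥ 4 vertices and tw(G) ≥ 3. The upper and lower bounds meet at 3, so that is the treewidth.

3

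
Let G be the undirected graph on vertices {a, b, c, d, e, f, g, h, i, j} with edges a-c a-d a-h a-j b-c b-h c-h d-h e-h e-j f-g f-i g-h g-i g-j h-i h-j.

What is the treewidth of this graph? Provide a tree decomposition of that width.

Every bag has size at most 3, so the width is 3 − 1 = 2 and tw(G) ≤ 2. On the other hand G contains the 3-clique {g, h, j}. A clique must lie in a single bag of any decomposition, so no decomposition can have width below 2. Hence tw(G) = 2 exactly.

Treewidth 2.
Bags: B1 = {a, h, j}  B2 = {g, h, j}  B3 = {g, h, i}  B4 = {e, h, j}  B5 = {a, c, h}  B6 = {a, d, h}  B7 = {b, c, h}  B8 = {f, g, i}
Tree: B1–B2, B2–B3, B2–B4, B1–B5, B5–B6, B5–B7, B3–B8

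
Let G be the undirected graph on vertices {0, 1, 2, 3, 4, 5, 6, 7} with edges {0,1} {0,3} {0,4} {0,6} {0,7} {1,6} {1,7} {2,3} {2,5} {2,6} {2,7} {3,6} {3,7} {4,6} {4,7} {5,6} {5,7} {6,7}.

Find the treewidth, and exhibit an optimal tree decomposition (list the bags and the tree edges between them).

Treewidth 3.
Bags: B1 = {2, 3, 6, 7}  B2 = {0, 3, 6, 7}  B3 = {0, 4, 6, 7}  B4 = {2, 5, 6, 7}  B5 = {0, 1, 6, 7}
Tree: B1–B2, B2–B3, B1–B4, B2–B5

Every bag has size at most 4, so the width is 4 − 1 = 3 and tw(G) ≤ 3. Conversely, {0, 1, 6, 7} is a clique of size 4, and the vertices of any clique must share a bag in every tree decomposition; so some bag has ≥ 4 vertices and tw(G) ≥ 3. Therefore the treewidth is 3.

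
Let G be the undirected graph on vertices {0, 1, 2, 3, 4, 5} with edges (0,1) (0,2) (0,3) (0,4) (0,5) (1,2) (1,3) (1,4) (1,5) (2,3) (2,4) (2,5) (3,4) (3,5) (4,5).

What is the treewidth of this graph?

5

A width-5 tree decomposition is:
Bags: B1 = {0, 1, 2, 3, 4, 5}
Tree: (single bag)
A single bag containing all 6 vertices is trivially a valid decomposition of width 5. On the other hand G contains the 6-clique {0, 1, 2, 3, 4, 5}. A clique must lie in a single bag of any decomposition, so no decomposition can have width below 5. Combining the bounds, tw(G) = 5.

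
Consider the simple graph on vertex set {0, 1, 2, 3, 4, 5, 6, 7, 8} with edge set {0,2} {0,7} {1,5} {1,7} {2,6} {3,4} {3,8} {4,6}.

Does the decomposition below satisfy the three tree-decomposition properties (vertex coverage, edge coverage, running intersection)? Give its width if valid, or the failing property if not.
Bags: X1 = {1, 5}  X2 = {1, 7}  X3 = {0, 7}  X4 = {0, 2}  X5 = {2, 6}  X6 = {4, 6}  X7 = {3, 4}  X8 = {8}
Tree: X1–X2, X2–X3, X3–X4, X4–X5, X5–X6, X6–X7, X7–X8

No — edge (3,8) lies in no bag.

A tree decomposition must satisfy three properties: every vertex lies in some bag; for every edge, both endpoints lie together in some bag; and for every vertex, the bags containing it form a connected subtree. Here edge (3,8) lies in no bag, so the decomposition is invalid.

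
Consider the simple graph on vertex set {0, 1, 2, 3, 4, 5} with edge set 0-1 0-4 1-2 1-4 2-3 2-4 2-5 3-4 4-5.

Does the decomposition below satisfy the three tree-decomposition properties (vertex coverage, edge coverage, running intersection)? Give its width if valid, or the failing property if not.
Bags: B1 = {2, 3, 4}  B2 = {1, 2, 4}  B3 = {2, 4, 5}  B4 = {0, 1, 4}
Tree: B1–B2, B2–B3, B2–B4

Every vertex of G appears in some bag (union = {0, 1, 2, 3, 4, 5}); every edge is covered by a bag; and for each vertex v the set of bags containing v is connected in the bag tree. The decomposition is therefore valid. The largest bag has 3 vertices, so the width is 2.

Yes; width 2.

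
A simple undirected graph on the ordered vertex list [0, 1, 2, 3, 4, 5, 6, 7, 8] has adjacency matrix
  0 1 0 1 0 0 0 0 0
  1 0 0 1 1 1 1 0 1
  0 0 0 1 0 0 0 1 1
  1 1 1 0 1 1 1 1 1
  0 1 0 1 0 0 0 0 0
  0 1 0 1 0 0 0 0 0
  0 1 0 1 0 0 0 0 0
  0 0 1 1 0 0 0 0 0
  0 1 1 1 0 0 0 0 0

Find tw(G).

A width-2 tree decomposition is:
Bags: B1 = {1, 3, 8}  B2 = {2, 3, 8}  B3 = {1, 3, 4}  B4 = {2, 3, 7}  B5 = {1, 3, 5}  B6 = {1, 3, 6}  B7 = {0, 1, 3}
Tree: B1–B2, B1–B3, B2–B4, B1–B5, B3–B6, B5–B7
Every bag has size at most 3, so the width is 3 − 1 = 2 and tw(G) ≤ 2. Conversely, {0, 1, 3} is a clique of size 3, and the vertices of any clique must share a bag in every tree decomposition; so some bag has ≥ 3 vertices and tw(G) ≥ 2. The upper and lower bounds meet at 2, so that is the treewidth.

2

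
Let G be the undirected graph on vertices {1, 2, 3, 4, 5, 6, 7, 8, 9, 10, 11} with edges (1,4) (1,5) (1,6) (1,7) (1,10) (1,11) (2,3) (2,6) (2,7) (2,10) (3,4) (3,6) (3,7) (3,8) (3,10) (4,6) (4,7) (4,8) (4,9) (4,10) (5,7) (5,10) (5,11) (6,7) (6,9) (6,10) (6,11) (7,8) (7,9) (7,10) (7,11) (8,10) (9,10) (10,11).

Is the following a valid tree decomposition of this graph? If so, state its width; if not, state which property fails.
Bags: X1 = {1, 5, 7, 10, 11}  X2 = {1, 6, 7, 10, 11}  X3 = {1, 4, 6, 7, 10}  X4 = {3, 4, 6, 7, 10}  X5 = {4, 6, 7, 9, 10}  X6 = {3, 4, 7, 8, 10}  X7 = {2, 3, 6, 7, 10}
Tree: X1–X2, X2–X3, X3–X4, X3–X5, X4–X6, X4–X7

Yes; width 4.

Vertex coverage: the bags together contain {1, 2, 3, 4, 5, 6, 7, 8, 9, 10, 11}, the full vertex set. Edge coverage: each edge of G has both endpoints in at least one bag. Running intersection: for every vertex, the bags containing it form a connected subtree. All three properties hold, so this is a valid tree decomposition of width max|bag| − 1 = 4, and hence tw(G) ≤ 4.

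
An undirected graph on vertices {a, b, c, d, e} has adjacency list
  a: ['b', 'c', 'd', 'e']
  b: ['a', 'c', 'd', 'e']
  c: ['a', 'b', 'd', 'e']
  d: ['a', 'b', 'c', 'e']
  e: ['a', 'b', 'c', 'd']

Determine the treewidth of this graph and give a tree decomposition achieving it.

Treewidth 4.
One optimal decomposition is:
Bags: B1 = {a, b, c, d, e}
Tree: (single bag)

With just one bag of size 5, the width is 5 − 1 = 4, so tw(G) ≤ 4. For the lower bound, the 5 vertices {a, b, c, d, e} are pairwise adjacent, and any tree decomposition puts a clique entirely inside one bag — forcing width ≥ 4. Hence tw(G) = 4 exactly.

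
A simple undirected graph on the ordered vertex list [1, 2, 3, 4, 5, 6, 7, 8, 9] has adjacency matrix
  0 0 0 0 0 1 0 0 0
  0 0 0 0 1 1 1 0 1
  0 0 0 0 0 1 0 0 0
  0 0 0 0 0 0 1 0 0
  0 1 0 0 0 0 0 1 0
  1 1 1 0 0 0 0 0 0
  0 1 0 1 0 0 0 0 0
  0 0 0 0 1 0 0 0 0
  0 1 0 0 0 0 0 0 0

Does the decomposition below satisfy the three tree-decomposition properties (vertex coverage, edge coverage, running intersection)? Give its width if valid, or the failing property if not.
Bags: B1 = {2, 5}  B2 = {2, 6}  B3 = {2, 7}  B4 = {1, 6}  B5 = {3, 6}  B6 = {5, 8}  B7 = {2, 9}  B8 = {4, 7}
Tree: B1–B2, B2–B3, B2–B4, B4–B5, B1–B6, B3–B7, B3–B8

Yes; width 1.

Every vertex of G appears in some bag (union = {1, 2, 3, 4, 5, 6, 7, 8, 9}); every edge is covered by a bag; and for each vertex v the set of bags containing v is connected in the bag tree. The decomposition is therefore valid. The largest bag has 2 vertices, so the width is 1.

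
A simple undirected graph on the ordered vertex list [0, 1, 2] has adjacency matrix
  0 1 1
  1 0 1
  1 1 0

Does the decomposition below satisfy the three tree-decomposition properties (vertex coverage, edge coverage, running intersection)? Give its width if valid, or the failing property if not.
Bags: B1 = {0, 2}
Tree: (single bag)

No — vertex 1 appears in no bag.

A tree decomposition must satisfy three properties: every vertex lies in some bag; for every edge, both endpoints lie together in some bag; and for every vertex, the bags containing it form a connected subtree. Here vertex 1 appears in no bag, so the decomposition is invalid.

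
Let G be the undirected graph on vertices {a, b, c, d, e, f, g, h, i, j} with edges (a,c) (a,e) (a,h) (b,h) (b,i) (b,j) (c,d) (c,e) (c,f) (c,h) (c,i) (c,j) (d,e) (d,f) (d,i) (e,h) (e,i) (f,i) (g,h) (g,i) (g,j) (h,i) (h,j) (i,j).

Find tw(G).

A width-3 tree decomposition is:
Bags: B1 = {c, d, e, i}  B2 = {c, d, f, i}  B3 = {c, e, h, i}  B4 = {a, c, e, h}  B5 = {c, h, i, j}  B6 = {g, h, i, j}  B7 = {b, h, i, j}
Tree: B1–B2, B1–B3, B3–B4, B3–B5, B5–B6, B5–B7
Every bag has size at most 4, so the width is 4 − 1 = 3 and tw(G) ≤ 3. For the lower bound, the 4 vertices {a, c, e, h} are pairwise adjacent, and any tree decomposition puts a clique entirely inside one bag — forcing width ≥ 3. Therefore the treewidth is 3.

3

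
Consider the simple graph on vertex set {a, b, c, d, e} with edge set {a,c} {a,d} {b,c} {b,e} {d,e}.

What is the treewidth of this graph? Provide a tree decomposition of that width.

Every bag has size at most 3, so the width is 3 − 1 = 2 and tw(G) ≤ 2. The edges d–e–b–c–a–d form a cycle, so G is not a tree and its treewidth is at least 2. The upper and lower bounds meet at 2, so that is the treewidth.

Treewidth 2.
Bags: B1 = {b, d, e}  B2 = {b, c, d}  B3 = {a, c, d}
Tree: B1–B2, B2–B3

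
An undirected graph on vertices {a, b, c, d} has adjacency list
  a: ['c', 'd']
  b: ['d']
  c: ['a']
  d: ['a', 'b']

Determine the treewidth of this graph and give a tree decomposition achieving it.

Treewidth 1.
One optimal decomposition is:
Bags: B1 = {a, c}  B2 = {a, d}  B3 = {b, d}
Tree: B1–B2, B2–B3

Every bag has size at most 2, so the width is 2 − 1 = 1 and tw(G) ≤ 1. Any graph with an edge has treewidth ≥ 1, and G has the edge c–a. Therefore the treewidth is 1.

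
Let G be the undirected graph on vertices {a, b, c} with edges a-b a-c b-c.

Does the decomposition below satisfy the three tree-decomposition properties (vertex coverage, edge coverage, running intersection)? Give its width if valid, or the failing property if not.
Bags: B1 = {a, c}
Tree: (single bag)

No — vertex b appears in no bag.

A tree decomposition must satisfy three properties: every vertex lies in some bag; for every edge, both endpoints lie together in some bag; and for every vertex, the bags containing it form a connected subtree. Here vertex b appears in no bag, so the decomposition is invalid.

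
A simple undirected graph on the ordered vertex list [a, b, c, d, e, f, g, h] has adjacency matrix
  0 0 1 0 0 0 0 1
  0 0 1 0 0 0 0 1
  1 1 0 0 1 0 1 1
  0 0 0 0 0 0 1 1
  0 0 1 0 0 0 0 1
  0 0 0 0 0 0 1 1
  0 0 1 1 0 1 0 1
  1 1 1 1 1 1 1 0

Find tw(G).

A width-2 tree decomposition is:
Bags: B1 = {c, e, h}  B2 = {c, g, h}  B3 = {b, c, h}  B4 = {f, g, h}  B5 = {d, g, h}  B6 = {a, c, h}
Tree: B1–B2, B1–B3, B2–B4, B2–B5, B2–B6
The largest bag has 3 vertices, giving width 2; this decomposition certifies tw(G) ≤ 2. Conversely, {d, g, h} is a clique of size 3, and the vertices of any clique must share a bag in every tree decomposition; so some bag has ≥ 3 vertices and tw(G) ≥ 2. Hence tw(G) = 2 exactly.

2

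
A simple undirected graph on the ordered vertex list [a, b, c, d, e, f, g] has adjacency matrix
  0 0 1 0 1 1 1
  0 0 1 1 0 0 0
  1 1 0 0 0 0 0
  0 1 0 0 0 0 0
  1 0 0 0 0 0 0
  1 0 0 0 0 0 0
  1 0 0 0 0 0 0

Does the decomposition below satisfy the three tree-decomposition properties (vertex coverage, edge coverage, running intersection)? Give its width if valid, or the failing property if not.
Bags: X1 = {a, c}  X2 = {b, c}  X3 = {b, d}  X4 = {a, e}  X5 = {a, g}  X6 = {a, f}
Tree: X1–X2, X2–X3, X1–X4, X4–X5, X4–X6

Yes; width 1.

Checking the three conditions: (i) the bags cover all of {a, b, c, d, e, f, g}; (ii) for each edge, some bag contains both endpoints; (iii) the bags containing any fixed vertex form a subtree. All hold, so the decomposition is valid with width 2 − 1 = 1.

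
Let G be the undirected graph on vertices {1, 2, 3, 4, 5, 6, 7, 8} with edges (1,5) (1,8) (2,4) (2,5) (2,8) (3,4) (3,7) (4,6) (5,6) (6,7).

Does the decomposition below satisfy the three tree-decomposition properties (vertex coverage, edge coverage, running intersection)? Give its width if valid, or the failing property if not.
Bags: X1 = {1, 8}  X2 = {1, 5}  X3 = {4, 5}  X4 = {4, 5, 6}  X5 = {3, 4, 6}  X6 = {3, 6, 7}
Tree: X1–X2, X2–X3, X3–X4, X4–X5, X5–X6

A tree decomposition must satisfy three properties: every vertex lies in some bag; for every edge, both endpoints lie together in some bag; and for every vertex, the bags containing it form a connected subtree. Here vertex 2 appears in no bag, so the decomposition is invalid.

No — vertex 2 appears in no bag.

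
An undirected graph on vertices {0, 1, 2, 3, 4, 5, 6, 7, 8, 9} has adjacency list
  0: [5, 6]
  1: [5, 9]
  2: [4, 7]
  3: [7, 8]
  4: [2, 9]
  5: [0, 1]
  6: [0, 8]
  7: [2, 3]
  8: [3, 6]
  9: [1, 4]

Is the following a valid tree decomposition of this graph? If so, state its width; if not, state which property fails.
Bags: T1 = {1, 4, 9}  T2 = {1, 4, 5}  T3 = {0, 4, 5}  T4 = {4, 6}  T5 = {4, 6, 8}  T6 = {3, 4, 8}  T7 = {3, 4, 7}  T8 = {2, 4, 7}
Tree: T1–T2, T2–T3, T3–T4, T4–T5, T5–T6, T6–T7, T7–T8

No — edge (0,6) lies in no bag.

A tree decomposition must satisfy three properties: every vertex lies in some bag; for every edge, both endpoints lie together in some bag; and for every vertex, the bags containing it form a connected subtree. Here edge (0,6) lies in no bag, so the decomposition is invalid.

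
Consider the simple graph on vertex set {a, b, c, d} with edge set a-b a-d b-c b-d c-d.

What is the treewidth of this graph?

A width-2 tree decomposition is:
Bags: B1 = {b, c, d}  B2 = {a, b, d}
Tree: B1–B2
Each bag holds 3 vertices, so the decomposition has width 2, which upper-bounds the treewidth. On the other hand G contains the 3-clique {b, c, d}. A clique must lie in a single bag of any decomposition, so no decomposition can have width below 2. Therefore the treewidth is 2.

2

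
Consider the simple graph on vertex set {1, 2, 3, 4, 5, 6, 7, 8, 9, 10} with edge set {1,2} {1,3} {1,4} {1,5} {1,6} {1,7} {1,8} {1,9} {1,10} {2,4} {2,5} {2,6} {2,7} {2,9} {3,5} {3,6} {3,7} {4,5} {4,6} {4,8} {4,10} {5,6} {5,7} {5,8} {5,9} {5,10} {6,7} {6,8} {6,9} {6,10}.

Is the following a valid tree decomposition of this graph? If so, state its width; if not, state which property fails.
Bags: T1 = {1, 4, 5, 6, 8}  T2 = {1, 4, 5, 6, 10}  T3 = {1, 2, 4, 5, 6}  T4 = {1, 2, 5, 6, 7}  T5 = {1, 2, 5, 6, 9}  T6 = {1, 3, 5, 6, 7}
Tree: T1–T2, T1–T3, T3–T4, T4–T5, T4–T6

Yes; width 4.

Every vertex of G appears in some bag (union = {1, 2, 3, 4, 5, 6, 7, 8, 9, 10}); every edge is covered by a bag; and for each vertex v the set of bags containing v is connected in the bag tree. The decomposition is therefore valid. The largest bag has 5 vertices, so the width is 4.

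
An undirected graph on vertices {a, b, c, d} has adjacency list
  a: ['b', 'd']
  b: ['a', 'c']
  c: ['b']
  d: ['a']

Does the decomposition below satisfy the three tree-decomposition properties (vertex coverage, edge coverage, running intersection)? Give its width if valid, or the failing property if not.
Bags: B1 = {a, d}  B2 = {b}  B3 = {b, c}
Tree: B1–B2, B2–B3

No — edge (a,b) lies in no bag.

A tree decomposition must satisfy three properties: every vertex lies in some bag; for every edge, both endpoints lie together in some bag; and for every vertex, the bags containing it form a connected subtree. Here edge (a,b) lies in no bag, so the decomposition is invalid.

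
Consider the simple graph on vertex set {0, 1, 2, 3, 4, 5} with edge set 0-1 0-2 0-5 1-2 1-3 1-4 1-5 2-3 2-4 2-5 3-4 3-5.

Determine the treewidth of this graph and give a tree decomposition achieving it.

Treewidth 3.
One such decomposition:
Bags: B1 = {1, 2, 3, 5}  B2 = {1, 2, 3, 4}  B3 = {0, 1, 2, 5}
Tree: B1–B2, B1–B3

Each bag holds 4 vertices, so the decomposition has width 3, which upper-bounds the treewidth. Conversely, {0, 1, 2, 5} is a clique of size 4, and the vertices of any clique must share a bag in every tree decomposition; so some bag has ≥ 4 vertices and tw(G) ≥ 3. The upper and lower bounds meet at 3, so that is the treewidth.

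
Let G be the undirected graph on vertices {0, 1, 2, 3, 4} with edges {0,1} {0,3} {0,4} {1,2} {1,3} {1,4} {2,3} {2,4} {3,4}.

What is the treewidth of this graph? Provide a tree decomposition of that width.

Each bag holds 4 vertices, so the decomposition has width 3, which upper-bounds the treewidth. For the lower bound, the 4 vertices {0, 1, 3, 4} are pairwise adjacent, and any tree decomposition puts a clique entirely inside one bag — forcing width ≥ 3. Hence tw(G) = 3 exactly.

Treewidth 3.
Bags: B1 = {0, 1, 3, 4}  B2 = {1, 2, 3, 4}
Tree: B1–B2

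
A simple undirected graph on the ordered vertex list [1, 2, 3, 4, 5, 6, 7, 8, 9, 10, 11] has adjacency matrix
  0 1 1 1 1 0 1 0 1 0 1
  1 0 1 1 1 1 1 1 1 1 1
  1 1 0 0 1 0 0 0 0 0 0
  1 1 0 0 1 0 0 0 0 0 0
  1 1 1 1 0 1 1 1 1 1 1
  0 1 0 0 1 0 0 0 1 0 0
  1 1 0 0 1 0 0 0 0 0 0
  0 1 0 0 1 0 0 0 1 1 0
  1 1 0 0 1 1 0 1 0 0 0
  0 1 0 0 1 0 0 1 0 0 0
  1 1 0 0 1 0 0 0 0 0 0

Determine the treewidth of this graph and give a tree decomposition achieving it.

Treewidth 3.
One such decomposition:
Bags: B1 = {2, 5, 8, 9}  B2 = {1, 2, 5, 9}  B3 = {1, 2, 3, 5}  B4 = {1, 2, 5, 7}  B5 = {2, 5, 6, 9}  B6 = {2, 5, 8, 10}  B7 = {1, 2, 5, 11}  B8 = {1, 2, 4, 5}
Tree: B1–B2, B2–B3, B2–B4, B2–B5, B1–B6, B4–B7, B7–B8

Each bag holds 4 vertices, so the decomposition has width 3, which upper-bounds the treewidth. On the other hand G contains the 4-clique {2, 5, 8, 9}. A clique must lie in a single bag of any decomposition, so no decomposition can have width below 3. Combining the bounds, tw(G) = 3.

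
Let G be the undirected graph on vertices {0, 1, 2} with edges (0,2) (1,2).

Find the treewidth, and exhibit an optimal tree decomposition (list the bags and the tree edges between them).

Treewidth 1.
Bags: B1 = {1, 2}  B2 = {0, 2}
Tree: B1–B2

Every bag has size at most 2, so the width is 2 − 1 = 1 and tw(G) ≤ 1. Since G has at least one edge (e.g. 2–1), it is not an edgeless graph, so tw(G) ≥ 1. Therefore the treewidth is 1.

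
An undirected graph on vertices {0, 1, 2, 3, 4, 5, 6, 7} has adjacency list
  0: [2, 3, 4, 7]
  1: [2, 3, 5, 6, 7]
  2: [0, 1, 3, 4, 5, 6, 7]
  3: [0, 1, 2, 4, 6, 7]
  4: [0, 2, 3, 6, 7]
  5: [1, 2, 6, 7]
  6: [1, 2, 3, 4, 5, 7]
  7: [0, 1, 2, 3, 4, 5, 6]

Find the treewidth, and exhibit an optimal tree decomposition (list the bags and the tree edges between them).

Each bag holds 5 vertices, so the decomposition has width 4, which upper-bounds the treewidth. For the lower bound, the 5 vertices {1, 2, 3, 6, 7} are pairwise adjacent, and any tree decomposition puts a clique entirely inside one bag — forcing width ≥ 4. Therefore the treewidth is 4.

Treewidth 4.
Bags: B1 = {0, 2, 3, 4, 7}  B2 = {2, 3, 4, 6, 7}  B3 = {1, 2, 3, 6, 7}  B4 = {1, 2, 5, 6, 7}
Tree: B1–B2, B2–B3, B3–B4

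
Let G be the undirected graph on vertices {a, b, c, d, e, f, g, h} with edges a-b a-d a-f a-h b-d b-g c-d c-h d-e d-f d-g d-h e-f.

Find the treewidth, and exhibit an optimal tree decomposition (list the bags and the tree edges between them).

Each bag holds 3 vertices, so the decomposition has width 2, which upper-bounds the treewidth. For the lower bound, the 3 vertices {b, d, g} are pairwise adjacent, and any tree decomposition puts a clique entirely inside one bag — forcing width ≥ 2. Hence tw(G) = 2 exactly.

Treewidth 2.
One optimal decomposition is:
Bags: B1 = {a, b, d}  B2 = {b, d, g}  B3 = {a, d, f}  B4 = {d, e, f}  B5 = {a, d, h}  B6 = {c, d, h}
Tree: B1–B2, B1–B3, B3–B4, B1–B5, B5–B6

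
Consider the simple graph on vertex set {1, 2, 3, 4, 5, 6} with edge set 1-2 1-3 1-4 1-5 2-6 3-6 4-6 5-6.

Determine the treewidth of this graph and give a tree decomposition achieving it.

Each bag holds 3 vertices, so the decomposition has width 2, which upper-bounds the treewidth. For the lower bound, G contains the cycle 6–2–1–5–6, so G is not a forest; only forests have treewidth ≤ 1, hence tw(G) ≥ 2. Combining the bounds, tw(G) = 2.

Treewidth 2.
Bags: B1 = {1, 2, 6}  B2 = {1, 5, 6}  B3 = {1, 3, 6}  B4 = {1, 4, 6}
Tree: B1–B2, B2–B3, B3–B4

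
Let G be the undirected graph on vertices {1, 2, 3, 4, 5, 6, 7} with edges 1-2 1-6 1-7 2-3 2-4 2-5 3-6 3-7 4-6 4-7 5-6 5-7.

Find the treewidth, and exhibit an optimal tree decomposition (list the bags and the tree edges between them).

The largest bag has 4 vertices, giving width 3; this decomposition certifies tw(G) ≤ 3. For the lower bound: the 4 vertex sets {4,6}, {2,5}, {7}, {3} are disjoint, each induces a connected subgraph, and every pair is joined by at least one edge of G. Contracting each set to a single vertex therefore yields K_{4} as a minor, and since treewidth is minor-monotone, tw(G) ≥ tw(K_{4}) = 3. The upper and lower bounds meet at 3, so that is the treewidth.

Treewidth 3.
One optimal decomposition is:
Bags: B1 = {2, 4, 6, 7}  B2 = {2, 5, 6, 7}  B3 = {2, 3, 6, 7}  B4 = {1, 2, 6, 7}
Tree: B1–B2, B2–B3, B3–B4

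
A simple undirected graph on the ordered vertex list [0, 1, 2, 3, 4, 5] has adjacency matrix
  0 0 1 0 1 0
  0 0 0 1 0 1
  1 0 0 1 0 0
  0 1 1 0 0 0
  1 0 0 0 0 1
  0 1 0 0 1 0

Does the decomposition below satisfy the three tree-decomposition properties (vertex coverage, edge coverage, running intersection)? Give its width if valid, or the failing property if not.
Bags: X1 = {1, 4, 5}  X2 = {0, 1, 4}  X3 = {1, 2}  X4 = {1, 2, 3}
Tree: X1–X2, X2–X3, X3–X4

A tree decomposition must satisfy three properties: every vertex lies in some bag; for every edge, both endpoints lie together in some bag; and for every vertex, the bags containing it form a connected subtree. Here edge (0,2) lies in no bag, so the decomposition is invalid.

No — edge (0,2) lies in no bag.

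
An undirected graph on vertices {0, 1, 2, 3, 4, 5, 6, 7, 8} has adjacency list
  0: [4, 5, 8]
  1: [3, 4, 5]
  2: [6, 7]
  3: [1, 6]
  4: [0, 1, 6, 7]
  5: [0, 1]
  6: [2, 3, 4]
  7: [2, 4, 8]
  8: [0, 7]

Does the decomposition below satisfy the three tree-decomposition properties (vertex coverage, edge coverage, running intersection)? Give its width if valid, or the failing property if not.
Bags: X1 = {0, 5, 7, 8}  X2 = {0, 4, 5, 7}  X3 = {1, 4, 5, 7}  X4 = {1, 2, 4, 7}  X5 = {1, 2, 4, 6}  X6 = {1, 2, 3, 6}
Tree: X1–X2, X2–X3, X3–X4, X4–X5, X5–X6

Vertex coverage: the bags together contain {0, 1, 2, 3, 4, 5, 6, 7, 8}, the full vertex set. Edge coverage: each edge of G has both endpoints in at least one bag. Running intersection: for every vertex, the bags containing it form a connected subtree. All three properties hold, so this is a valid tree decomposition of width max|bag| − 1 = 3, and hence tw(G) ≤ 3.

Yes; width 3.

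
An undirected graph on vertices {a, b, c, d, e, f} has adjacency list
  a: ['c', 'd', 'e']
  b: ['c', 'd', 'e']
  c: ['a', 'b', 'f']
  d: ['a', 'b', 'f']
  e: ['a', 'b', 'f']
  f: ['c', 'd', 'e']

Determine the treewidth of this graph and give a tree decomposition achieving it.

Every bag has size at most 4, so the width is 4 − 1 = 3 and tw(G) ≤ 3. For the lower bound: the 4 vertex sets {b,c}, {e,f}, {d}, {a} are disjoint, each induces a connected subgraph, and every pair is joined by at least one edge of G. Contracting each set to a single vertex therefore yields K_{4} as a minor, and since treewidth is minor-monotone, tw(G) ≥ tw(K_{4}) = 3. Hence tw(G) = 3 exactly.

Treewidth 3.
One optimal decomposition is:
Bags: B1 = {b, c, d, e}  B2 = {c, d, e, f}  B3 = {a, c, d, e}
Tree: B1–B2, B2–B3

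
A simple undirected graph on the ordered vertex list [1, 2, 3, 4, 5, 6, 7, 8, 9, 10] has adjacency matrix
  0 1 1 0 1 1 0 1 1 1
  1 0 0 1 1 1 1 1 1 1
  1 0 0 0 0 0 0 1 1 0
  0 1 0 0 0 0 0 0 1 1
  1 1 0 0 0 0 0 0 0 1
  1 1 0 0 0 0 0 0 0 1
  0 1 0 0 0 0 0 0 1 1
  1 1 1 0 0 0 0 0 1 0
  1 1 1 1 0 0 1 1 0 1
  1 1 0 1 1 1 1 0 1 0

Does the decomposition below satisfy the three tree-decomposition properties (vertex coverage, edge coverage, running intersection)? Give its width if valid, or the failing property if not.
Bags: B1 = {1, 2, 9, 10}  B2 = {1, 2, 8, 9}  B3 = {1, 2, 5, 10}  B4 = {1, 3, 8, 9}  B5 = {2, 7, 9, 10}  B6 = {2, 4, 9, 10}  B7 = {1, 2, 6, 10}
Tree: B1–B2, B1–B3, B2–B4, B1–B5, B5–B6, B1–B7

Vertex coverage: the bags together contain {1, 2, 3, 4, 5, 6, 7, 8, 9, 10}, the full vertex set. Edge coverage: each edge of G has both endpoints in at least one bag. Running intersection: for every vertex, the bags containing it form a connected subtree. All three properties hold, so this is a valid tree decomposition of width max|bag| − 1 = 3, and hence tw(G) ≤ 3.

Yes; width 3.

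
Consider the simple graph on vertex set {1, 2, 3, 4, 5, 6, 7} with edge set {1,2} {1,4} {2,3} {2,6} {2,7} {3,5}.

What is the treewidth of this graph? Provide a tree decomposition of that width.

Each bag holds 2 vertices, so the decomposition has width 1, which upper-bounds the treewidth. G has an edge, so its treewidth is at least 1. Hence tw(G) = 1 exactly.

Treewidth 1.
Bags: B1 = {2, 6}  B2 = {1, 2}  B3 = {1, 4}  B4 = {2, 3}  B5 = {2, 7}  B6 = {3, 5}
Tree: B1–B2, B2–B3, B2–B4, B1–B5, B4–B6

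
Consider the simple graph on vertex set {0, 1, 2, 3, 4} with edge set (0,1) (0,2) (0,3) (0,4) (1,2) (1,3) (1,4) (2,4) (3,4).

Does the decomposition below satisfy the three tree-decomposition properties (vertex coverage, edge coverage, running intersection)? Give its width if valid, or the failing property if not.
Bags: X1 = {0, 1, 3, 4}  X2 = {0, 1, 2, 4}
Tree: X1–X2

Checking the three conditions: (i) the bags cover all of {0, 1, 2, 3, 4}; (ii) for each edge, some bag contains both endpoints; (iii) the bags containing any fixed vertex form a subtree. All hold, so the decomposition is valid with width 4 − 1 = 3.

Yes; width 3.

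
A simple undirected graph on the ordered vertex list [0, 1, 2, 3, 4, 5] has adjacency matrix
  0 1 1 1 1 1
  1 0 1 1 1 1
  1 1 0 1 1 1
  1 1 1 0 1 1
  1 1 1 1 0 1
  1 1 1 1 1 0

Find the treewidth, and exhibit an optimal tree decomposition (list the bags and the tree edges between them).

With just one bag of size 6, the width is 6 − 1 = 5, so tw(G) ≤ 5. Conversely, {0, 1, 2, 3, 4, 5} is a clique of size 6, and the vertices of any clique must share a bag in every tree decomposition; so some bag has ≥ 6 vertices and tw(G) ≥ 5. Hence tw(G) = 5 exactly.

Treewidth 5.
Bags: B1 = {0, 1, 2, 3, 4, 5}
Tree: (single bag)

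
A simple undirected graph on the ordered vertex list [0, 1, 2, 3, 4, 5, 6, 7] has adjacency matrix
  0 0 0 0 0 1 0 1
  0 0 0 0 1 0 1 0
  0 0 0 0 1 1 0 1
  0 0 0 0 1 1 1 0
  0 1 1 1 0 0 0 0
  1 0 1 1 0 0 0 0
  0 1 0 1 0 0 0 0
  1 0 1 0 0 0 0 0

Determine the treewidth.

A width-2 tree decomposition is:
Bags: B1 = {1, 4, 6}  B2 = {3, 4, 6}  B3 = {2, 3, 4}  B4 = {2, 3, 5}  B5 = {2, 5, 7}  B6 = {0, 5, 7}
Tree: B1–B2, B2–B3, B3–B4, B4–B5, B5–B6
Each bag holds 3 vertices, so the decomposition has width 2, which upper-bounds the treewidth. The edges 1–6–3–4–1 form a cycle, so G is not a tree and its treewidth is at least 2. The upper and lower bounds meet at 2, so that is the treewidth.

2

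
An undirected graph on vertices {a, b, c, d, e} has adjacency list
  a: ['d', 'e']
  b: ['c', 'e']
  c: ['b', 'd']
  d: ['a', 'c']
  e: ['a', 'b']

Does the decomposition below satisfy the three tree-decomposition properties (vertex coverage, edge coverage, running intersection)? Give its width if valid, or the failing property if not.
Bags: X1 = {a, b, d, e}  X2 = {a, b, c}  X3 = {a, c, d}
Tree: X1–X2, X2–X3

A tree decomposition must satisfy three properties: every vertex lies in some bag; for every edge, both endpoints lie together in some bag; and for every vertex, the bags containing it form a connected subtree. Here bags containing vertex d are not connected in the tree, so the decomposition is invalid.

No — bags containing vertex d are not connected in the tree.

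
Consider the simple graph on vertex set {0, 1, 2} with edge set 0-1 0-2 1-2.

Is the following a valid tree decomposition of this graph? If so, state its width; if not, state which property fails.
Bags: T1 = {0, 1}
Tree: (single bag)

No — vertex 2 appears in no bag.

A tree decomposition must satisfy three properties: every vertex lies in some bag; for every edge, both endpoints lie together in some bag; and for every vertex, the bags containing it form a connected subtree. Here vertex 2 appears in no bag, so the decomposition is invalid.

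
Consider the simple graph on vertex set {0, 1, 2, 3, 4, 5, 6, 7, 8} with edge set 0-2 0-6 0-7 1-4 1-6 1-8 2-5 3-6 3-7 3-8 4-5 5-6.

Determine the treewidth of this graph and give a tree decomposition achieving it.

Treewidth 3.
Bags: B1 = {1, 3, 4, 8}  B2 = {1, 3, 4, 6}  B3 = {3, 4, 5, 6}  B4 = {3, 5, 6, 7}  B5 = {0, 5, 6, 7}  B6 = {0, 2, 5, 7}
Tree: B1–B2, B2–B3, B3–B4, B4–B5, B5–B6

The largest bag has 4 vertices, giving width 3; this decomposition certifies tw(G) ≤ 3. For the lower bound: the 4 vertex sets {1,4,8}, {3}, {6}, {0,2,5,7} are disjoint, each induces a connected subgraph, and every pair is joined by at least one edge of G. Contracting each set to a single vertex therefore yields K_{4} as a minor, and since treewidth is minor-monotone, tw(G) ≥ tw(K_{4}) = 3. Therefore the treewidth is 3.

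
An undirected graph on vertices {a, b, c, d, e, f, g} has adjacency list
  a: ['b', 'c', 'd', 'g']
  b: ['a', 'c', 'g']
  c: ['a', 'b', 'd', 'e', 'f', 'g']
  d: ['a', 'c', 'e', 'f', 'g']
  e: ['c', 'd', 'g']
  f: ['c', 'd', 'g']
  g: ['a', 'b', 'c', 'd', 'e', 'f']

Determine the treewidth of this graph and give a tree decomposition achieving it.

Treewidth 3.
One such decomposition:
Bags: B1 = {a, c, d, g}  B2 = {c, d, f, g}  B3 = {a, b, c, g}  B4 = {c, d, e, g}
Tree: B1–B2, B1–B3, B2–B4

The largest bag has 4 vertices, giving width 3; this decomposition certifies tw(G) ≤ 3. Conversely, {c, d, e, g} is a clique of size 4, and the vertices of any clique must share a bag in every tree decomposition; so some bag has ≥ 4 vertices and tw(G) ≥ 3. Hence tw(G) = 3 exactly.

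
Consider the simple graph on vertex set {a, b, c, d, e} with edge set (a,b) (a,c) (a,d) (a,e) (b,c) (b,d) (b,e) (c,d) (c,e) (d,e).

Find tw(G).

A width-4 tree decomposition is:
Bags: B1 = {a, b, c, d, e}
Tree: (single bag)
A single bag containing all 5 vertices is trivially a valid decomposition of width 4. For the lower bound, the 5 vertices {a, b, c, d, e} are pairwise adjacent, and any tree decomposition puts a clique entirely inside one bag — forcing width ≥ 4. Combining the bounds, tw(G) = 4.

4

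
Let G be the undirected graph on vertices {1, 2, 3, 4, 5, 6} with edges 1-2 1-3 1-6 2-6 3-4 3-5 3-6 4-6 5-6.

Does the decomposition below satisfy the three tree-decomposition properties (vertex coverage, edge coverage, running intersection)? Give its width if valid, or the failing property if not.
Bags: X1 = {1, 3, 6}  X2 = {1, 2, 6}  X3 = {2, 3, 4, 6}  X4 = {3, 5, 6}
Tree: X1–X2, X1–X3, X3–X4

A tree decomposition must satisfy three properties: every vertex lies in some bag; for every edge, both endpoints lie together in some bag; and for every vertex, the bags containing it form a connected subtree. Here bags containing vertex 2 are not connected in the tree, so the decomposition is invalid.

No — bags containing vertex 2 are not connected in the tree.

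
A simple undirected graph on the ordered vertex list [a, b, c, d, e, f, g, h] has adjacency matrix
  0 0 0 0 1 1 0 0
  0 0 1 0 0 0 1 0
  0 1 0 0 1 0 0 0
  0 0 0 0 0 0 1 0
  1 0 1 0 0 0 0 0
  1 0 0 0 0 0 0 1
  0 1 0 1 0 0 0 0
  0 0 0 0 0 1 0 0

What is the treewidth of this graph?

A width-1 tree decomposition is:
Bags: B1 = {d, g}  B2 = {b, g}  B3 = {b, c}  B4 = {c, e}  B5 = {a, e}  B6 = {a, f}  B7 = {f, h}
Tree: B1–B2, B2–B3, B3–B4, B4–B5, B5–B6, B6–B7
The largest bag has 2 vertices, giving width 1; this decomposition certifies tw(G) ≤ 1. Any graph with an edge has treewidth ≥ 1, and G has the edge d–g. The upper and lower bounds meet at 1, so that is the treewidth.

1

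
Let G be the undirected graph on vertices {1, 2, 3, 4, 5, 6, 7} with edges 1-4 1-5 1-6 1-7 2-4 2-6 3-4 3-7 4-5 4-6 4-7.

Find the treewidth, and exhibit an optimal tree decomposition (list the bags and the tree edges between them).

Treewidth 2.
One optimal decomposition is:
Bags: B1 = {3, 4, 7}  B2 = {1, 4, 7}  B3 = {1, 4, 6}  B4 = {2, 4, 6}  B5 = {1, 4, 5}
Tree: B1–B2, B2–B3, B3–B4, B3–B5

Every bag has size at most 3, so the width is 3 − 1 = 2 and tw(G) ≤ 2. Conversely, {1, 4, 5} is a clique of size 3, and the vertices of any clique must share a bag in every tree decomposition; so some bag has ≥ 3 vertices and tw(G) ≥ 2. Combining the bounds, tw(G) = 2.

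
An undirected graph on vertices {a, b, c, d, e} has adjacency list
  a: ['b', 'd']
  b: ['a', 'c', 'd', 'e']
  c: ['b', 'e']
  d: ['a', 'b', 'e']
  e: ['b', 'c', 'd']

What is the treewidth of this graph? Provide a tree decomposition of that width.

Each bag holds 3 vertices, so the decomposition has width 2, which upper-bounds the treewidth. On the other hand G contains the 3-clique {b, d, e}. A clique must lie in a single bag of any decomposition, so no decomposition can have width below 2. The upper and lower bounds meet at 2, so that is the treewidth.

Treewidth 2.
Bags: B1 = {b, d, e}  B2 = {b, c, e}  B3 = {a, b, d}
Tree: B1–B2, B1–B3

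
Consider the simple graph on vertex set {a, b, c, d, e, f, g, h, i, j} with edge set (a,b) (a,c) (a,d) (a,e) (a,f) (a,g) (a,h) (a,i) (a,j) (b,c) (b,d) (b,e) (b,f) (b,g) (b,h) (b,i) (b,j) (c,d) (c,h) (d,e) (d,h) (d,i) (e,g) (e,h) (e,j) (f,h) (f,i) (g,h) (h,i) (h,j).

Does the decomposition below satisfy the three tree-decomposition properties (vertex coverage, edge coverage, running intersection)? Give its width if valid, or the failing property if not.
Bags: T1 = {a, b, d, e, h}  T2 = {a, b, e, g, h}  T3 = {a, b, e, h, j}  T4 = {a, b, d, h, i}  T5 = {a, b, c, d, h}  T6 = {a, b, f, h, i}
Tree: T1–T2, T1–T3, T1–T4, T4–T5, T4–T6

Yes; width 4.

Vertex coverage: the bags together contain {a, b, c, d, e, f, g, h, i, j}, the full vertex set. Edge coverage: each edge of G has both endpoints in at least one bag. Running intersection: for every vertex, the bags containing it form a connected subtree. All three properties hold, so this is a valid tree decomposition of width max|bag| − 1 = 4, and hence tw(G) ≤ 4.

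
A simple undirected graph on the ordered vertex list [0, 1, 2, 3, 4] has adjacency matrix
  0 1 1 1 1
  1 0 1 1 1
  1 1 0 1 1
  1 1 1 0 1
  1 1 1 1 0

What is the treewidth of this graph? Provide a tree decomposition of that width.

Treewidth 4.
Bags: B1 = {0, 1, 2, 3, 4}
Tree: (single bag)

With just one bag of size 5, the width is 5 − 1 = 4, so tw(G) ≤ 4. Conversely, {0, 1, 2, 3, 4} is a clique of size 5, and the vertices of any clique must share a bag in every tree decomposition; so some bag has ≥ 5 vertices and tw(G) ≥ 4. Hence tw(G) = 4 exactly.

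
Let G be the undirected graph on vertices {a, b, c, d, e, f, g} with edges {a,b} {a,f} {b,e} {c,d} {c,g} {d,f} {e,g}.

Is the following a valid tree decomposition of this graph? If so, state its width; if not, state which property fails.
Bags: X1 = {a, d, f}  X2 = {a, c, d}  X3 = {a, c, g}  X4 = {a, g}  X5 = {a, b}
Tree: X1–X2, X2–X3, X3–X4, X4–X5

A tree decomposition must satisfy three properties: every vertex lies in some bag; for every edge, both endpoints lie together in some bag; and for every vertex, the bags containing it form a connected subtree. Here vertex e appears in no bag, so the decomposition is invalid.

No — vertex e appears in no bag.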